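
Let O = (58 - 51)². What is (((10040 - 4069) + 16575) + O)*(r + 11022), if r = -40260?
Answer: -660632610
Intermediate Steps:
O = 49 (O = 7² = 49)
(((10040 - 4069) + 16575) + O)*(r + 11022) = (((10040 - 4069) + 16575) + 49)*(-40260 + 11022) = ((5971 + 16575) + 49)*(-29238) = (22546 + 49)*(-29238) = 22595*(-29238) = -660632610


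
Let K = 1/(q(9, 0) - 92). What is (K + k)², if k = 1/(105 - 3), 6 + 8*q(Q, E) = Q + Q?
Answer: 529/340845444 ≈ 1.5520e-6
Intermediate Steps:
q(Q, E) = -¾ + Q/4 (q(Q, E) = -¾ + (Q + Q)/8 = -¾ + (2*Q)/8 = -¾ + Q/4)
k = 1/102 ≈ 0.0098039
K = -2/181 (K = 1/((-¾ + (¼)*9) - 92) = 1/((-¾ + 9/4) - 92) = 1/(3/2 - 92) = 1/(-181/2) = -2/181 ≈ -0.011050)
(K + k)² = (-2/181 + 1/102)² = (-23/18462)² = 529/340845444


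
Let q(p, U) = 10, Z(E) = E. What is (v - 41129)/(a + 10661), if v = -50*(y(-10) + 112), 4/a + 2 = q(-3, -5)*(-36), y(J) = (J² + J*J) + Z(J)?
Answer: -3392483/643213 ≈ -5.2743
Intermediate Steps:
y(J) = J + 2*J² (y(J) = (J² + J*J) + J = (J² + J²) + J = 2*J² + J = J + 2*J²)
a = -2/181 (a = 4/(-2 + 10*(-36)) = 4/(-2 - 360) = 4/(-362) = 4*(-1/362) = -2/181 ≈ -0.011050)
v = -15100 (v = -50*(-10*(1 + 2*(-10)) + 112) = -50*(-10*(1 - 20) + 112) = -50*(-10*(-19) + 112) = -50*(190 + 112) = -50*302 = -15100)
(v - 41129)/(a + 10661) = (-15100 - 41129)/(-2/181 + 10661) = -56229/1929639/181 = -56229*181/1929639 = -3392483/643213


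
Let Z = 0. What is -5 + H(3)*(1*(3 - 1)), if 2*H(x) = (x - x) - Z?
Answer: -5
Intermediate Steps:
H(x) = 0 (H(x) = ((x - x) - 1*0)/2 = (0 + 0)/2 = (½)*0 = 0)
-5 + H(3)*(1*(3 - 1)) = -5 + 0*(1*(3 - 1)) = -5 + 0*(1*2) = -5 + 0*2 = -5 + 0 = -5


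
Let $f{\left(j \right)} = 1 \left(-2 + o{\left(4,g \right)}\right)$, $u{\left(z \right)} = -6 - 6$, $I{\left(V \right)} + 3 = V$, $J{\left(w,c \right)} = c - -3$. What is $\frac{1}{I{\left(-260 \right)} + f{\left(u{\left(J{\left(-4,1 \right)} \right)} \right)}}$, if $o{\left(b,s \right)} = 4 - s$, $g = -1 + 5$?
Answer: $- \frac{1}{265} \approx -0.0037736$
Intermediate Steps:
$J{\left(w,c \right)} = 3 + c$ ($J{\left(w,c \right)} = c + 3 = 3 + c$)
$I{\left(V \right)} = -3 + V$
$u{\left(z \right)} = -12$ ($u{\left(z \right)} = -6 - 6 = -12$)
$g = 4$
$f{\left(j \right)} = -2$ ($f{\left(j \right)} = 1 \left(-2 + \left(4 - 4\right)\right) = 1 \left(-2 + 0\right) = 1 \left(-2\right) = -2$)
$\frac{1}{I{\left(-260 \right)} + f{\left(u{\left(J{\left(-4,1 \right)} \right)} \right)}} = \frac{1}{\left(-3 - 260\right) - 2} = \frac{1}{-263 - 2} = \frac{1}{-265} = - \frac{1}{265}$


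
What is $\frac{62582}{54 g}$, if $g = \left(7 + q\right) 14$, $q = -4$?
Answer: $\frac{31291}{1134} \approx 27.593$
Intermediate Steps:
$g = 42$ ($g = \left(7 - 4\right) 14 = 3 \cdot 14 = 42$)
$\frac{62582}{54 g} = \frac{62582}{54 \cdot 42} = \frac{62582}{2268} = 62582 \cdot \frac{1}{2268} = \frac{31291}{1134}$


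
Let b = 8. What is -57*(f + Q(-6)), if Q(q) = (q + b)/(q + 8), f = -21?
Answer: 1140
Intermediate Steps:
Q(q) = 1 (Q(q) = (q + 8)/(q + 8) = (8 + q)/(8 + q) = 1)
-57*(f + Q(-6)) = -57*(-21 + 1) = -57*(-20) = 1140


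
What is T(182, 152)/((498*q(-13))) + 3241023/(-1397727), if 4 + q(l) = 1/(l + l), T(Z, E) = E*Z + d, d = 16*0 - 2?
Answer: -65263062433/4060396935 ≈ -16.073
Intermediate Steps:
d = -2 (d = 0 - 2 = -2)
T(Z, E) = -2 + E*Z (T(Z, E) = E*Z - 2 = -2 + E*Z)
q(l) = -4 + 1/(2*l) (q(l) = -4 + 1/(l + l) = -4 + 1/(2*l))
T(182, 152)/((498*q(-13))) + 3241023/(-1397727) = (-2 + 152*182)/((498*(-4 + (1/2)/(-13)))) + 3241023/(-1397727) = (-2 + 27664)/((498*(-4 + (1/2)*(-1/13)))) + 3241023*(-1/1397727) = 27662/((498*(-4 - 1/26))) - 1080341/465909 = 27662/((498*(-105/26))) - 1080341/465909 = 27662/(-26145/13) - 1080341/465909 = 27662*(-13/26145) - 1080341/465909 = -359606/26145 - 1080341/465909 = -65263062433/4060396935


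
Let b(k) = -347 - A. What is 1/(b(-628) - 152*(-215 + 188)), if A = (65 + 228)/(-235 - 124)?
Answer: 359/1349056 ≈ 0.00026611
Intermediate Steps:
A = -293/359 (A = 293/(-359) = 293*(-1/359) = -293/359 ≈ -0.81616)
b(k) = -124280/359 (b(k) = -347 - 1*(-293/359) = -347 + 293/359 = -124280/359)
1/(b(-628) - 152*(-215 + 188)) = 1/(-124280/359 - 152*(-215 + 188)) = 1/(-124280/359 - 152*(-27)) = 1/(-124280/359 + 4104) = 1/(1349056/359) = 359/1349056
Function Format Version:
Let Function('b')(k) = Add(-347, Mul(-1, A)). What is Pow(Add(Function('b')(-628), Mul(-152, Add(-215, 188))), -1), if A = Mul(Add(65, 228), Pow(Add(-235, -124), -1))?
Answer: Rational(359, 1349056) ≈ 0.00026611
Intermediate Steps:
A = Rational(-293, 359) (A = Mul(293, Pow(-359, -1)) = Mul(293, Rational(-1, 359)) = Rational(-293, 359) ≈ -0.81616)
Function('b')(k) = Rational(-124280, 359) (Function('b')(k) = Add(-347, Mul(-1, Rational(-293, 359))) = Add(-347, Rational(293, 359)) = Rational(-124280, 359))
Pow(Add(Function('b')(-628), Mul(-152, Add(-215, 188))), -1) = Pow(Add(Rational(-124280, 359), Mul(-152, Add(-215, 188))), -1) = Pow(Add(Rational(-124280, 359), Mul(-152, -27)), -1) = Pow(Add(Rational(-124280, 359), 4104), -1) = Pow(Rational(1349056, 359), -1) = Rational(359, 1349056)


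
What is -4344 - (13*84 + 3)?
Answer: -5439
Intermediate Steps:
-4344 - (13*84 + 3) = -4344 - (1092 + 3) = -4344 - 1*1095 = -4344 - 1095 = -5439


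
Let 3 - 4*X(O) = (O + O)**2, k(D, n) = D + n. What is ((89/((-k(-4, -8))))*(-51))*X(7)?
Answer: 292009/16 ≈ 18251.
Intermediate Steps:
X(O) = 3/4 - O**2 (X(O) = 3/4 - (O + O)**2/4 = 3/4 - 4*O**2/4 = 3/4 - O**2)
((89/((-k(-4, -8))))*(-51))*X(7) = ((89/((-(-4 - 8))))*(-51))*(3/4 - 1*7**2) = ((89/((-1*(-12))))*(-51))*(3/4 - 1*49) = ((89/12)*(-51))*(3/4 - 49) = ((89*(1/12))*(-51))*(-193/4) = ((89/12)*(-51))*(-193/4) = -1513/4*(-193/4) = 292009/16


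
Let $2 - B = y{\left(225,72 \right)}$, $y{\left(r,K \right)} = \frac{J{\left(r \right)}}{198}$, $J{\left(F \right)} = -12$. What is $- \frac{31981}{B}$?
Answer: $- \frac{1055373}{68} \approx -15520.0$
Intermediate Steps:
$y{\left(r,K \right)} = - \frac{2}{33}$ ($y{\left(r,K \right)} = - \frac{12}{198} = \left(-12\right) \frac{1}{198} = - \frac{2}{33}$)
$B = \frac{68}{33}$ ($B = 2 - - \frac{2}{33} = 2 + \frac{2}{33} = \frac{68}{33} \approx 2.0606$)
$- \frac{31981}{B} = - \frac{31981}{\frac{68}{33}} = \left(-31981\right) \frac{33}{68} = - \frac{1055373}{68}$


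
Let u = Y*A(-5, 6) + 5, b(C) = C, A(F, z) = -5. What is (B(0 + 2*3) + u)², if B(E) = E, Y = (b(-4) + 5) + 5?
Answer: 361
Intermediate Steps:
Y = 6 (Y = (-4 + 5) + 5 = 1 + 5 = 6)
u = -25 (u = 6*(-5) + 5 = -30 + 5 = -25)
(B(0 + 2*3) + u)² = ((0 + 2*3) - 25)² = ((0 + 6) - 25)² = (6 - 25)² = (-19)² = 361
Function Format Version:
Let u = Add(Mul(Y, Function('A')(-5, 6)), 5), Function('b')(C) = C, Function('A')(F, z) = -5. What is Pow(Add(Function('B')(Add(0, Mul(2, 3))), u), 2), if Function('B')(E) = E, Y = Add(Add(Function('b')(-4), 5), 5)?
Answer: 361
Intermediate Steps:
Y = 6 (Y = Add(Add(-4, 5), 5) = Add(1, 5) = 6)
u = -25 (u = Add(Mul(6, -5), 5) = Add(-30, 5) = -25)
Pow(Add(Function('B')(Add(0, Mul(2, 3))), u), 2) = Pow(Add(Add(0, Mul(2, 3)), -25), 2) = Pow(Add(Add(0, 6), -25), 2) = Pow(Add(6, -25), 2) = Pow(-19, 2) = 361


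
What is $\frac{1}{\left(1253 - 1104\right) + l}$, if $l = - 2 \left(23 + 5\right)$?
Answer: $\frac{1}{93} \approx 0.010753$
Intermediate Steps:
$l = -56$ ($l = \left(-2\right) 28 = -56$)
$\frac{1}{\left(1253 - 1104\right) + l} = \frac{1}{\left(1253 - 1104\right) - 56} = \frac{1}{149 - 56} = \frac{1}{93}$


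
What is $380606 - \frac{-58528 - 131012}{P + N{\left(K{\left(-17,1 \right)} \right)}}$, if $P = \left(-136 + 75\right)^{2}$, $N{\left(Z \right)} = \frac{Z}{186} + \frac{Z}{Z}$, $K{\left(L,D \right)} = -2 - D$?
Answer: $\frac{2252347022}{5917} \approx 3.8066 \cdot 10^{5}$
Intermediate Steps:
$N{\left(Z \right)} = 1 + \frac{Z}{186}$ ($N{\left(Z \right)} = Z \frac{1}{186} + 1 = \frac{Z}{186} + 1 = 1 + \frac{Z}{186}$)
$P = 3721$ ($P = \left(-61\right)^{2} = 3721$)
$380606 - \frac{-58528 - 131012}{P + N{\left(K{\left(-17,1 \right)} \right)}} = 380606 - \frac{-58528 - 131012}{3721 + \left(1 + \frac{-2 - 1}{186}\right)} = 380606 - - \frac{189540}{3721 + \left(1 + \frac{-2 - 1}{186}\right)} = 380606 - - \frac{189540}{3721 + \left(1 + \frac{1}{186} \left(-3\right)\right)} = 380606 - - \frac{189540}{3721 + \left(1 - \frac{1}{62}\right)} = 380606 - - \frac{189540}{3721 + \frac{61}{62}} = 380606 - - \frac{189540}{\frac{230763}{62}} = 380606 - \left(-189540\right) \frac{62}{230763} = 380606 - - \frac{301320}{5917} = 380606 + \frac{301320}{5917} = \frac{2252347022}{5917}$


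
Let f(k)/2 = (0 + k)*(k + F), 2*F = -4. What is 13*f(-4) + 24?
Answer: 648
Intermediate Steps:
F = -2 (F = (½)*(-4) = -2)
f(k) = 2*k*(-2 + k) (f(k) = 2*((0 + k)*(k - 2)) = 2*(k*(-2 + k)) = 2*k*(-2 + k))
13*f(-4) + 24 = 13*(2*(-4)*(-2 - 4)) + 24 = 13*(2*(-4)*(-6)) + 24 = 13*48 + 24 = 624 + 24 = 648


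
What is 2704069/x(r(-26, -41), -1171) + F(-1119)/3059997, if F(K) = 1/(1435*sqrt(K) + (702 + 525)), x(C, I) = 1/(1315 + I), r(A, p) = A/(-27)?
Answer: 915793498136120083347865/2351891564301696 - 1435*I*sqrt(1119)/7055674692905088 ≈ 3.8939e+8 - 6.8034e-12*I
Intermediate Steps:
r(A, p) = -A/27 (r(A, p) = A*(-1/27) = -A/27)
F(K) = 1/(1227 + 1435*sqrt(K)) (F(K) = 1/(1435*sqrt(K) + 1227) = 1/(1227 + 1435*sqrt(K)))
2704069/x(r(-26, -41), -1171) + F(-1119)/3059997 = 2704069/(1/(1315 - 1171)) + 1/((1227 + 1435*sqrt(-1119))*3059997) = 2704069/(1/144) + (1/3059997)/(1227 + 1435*(I*sqrt(1119))) = 2704069/(1/144) + (1/3059997)/(1227 + 1435*I*sqrt(1119)) = 2704069*144 + 1/(3059997*(1227 + 1435*I*sqrt(1119))) = 389385936 + 1/(3059997*(1227 + 1435*I*sqrt(1119)))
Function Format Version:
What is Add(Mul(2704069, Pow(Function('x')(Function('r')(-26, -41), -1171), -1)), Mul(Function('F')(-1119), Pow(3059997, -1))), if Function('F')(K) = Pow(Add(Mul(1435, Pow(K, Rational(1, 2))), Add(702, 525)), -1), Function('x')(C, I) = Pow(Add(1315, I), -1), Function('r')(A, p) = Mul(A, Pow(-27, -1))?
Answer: Add(Rational(915793498136120083347865, 2351891564301696), Mul(Rational(-1435, 7055674692905088), I, Pow(1119, Rational(1, 2)))) ≈ Add(3.8939e+8, Mul(-6.8034e-12, I))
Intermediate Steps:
Function('r')(A, p) = Mul(Rational(-1, 27), A) (Function('r')(A, p) = Mul(A, Rational(-1, 27)) = Mul(Rational(-1, 27), A))
Function('F')(K) = Pow(Add(1227, Mul(1435, Pow(K, Rational(1, 2)))), -1) (Function('F')(K) = Pow(Add(Mul(1435, Pow(K, Rational(1, 2))), 1227), -1) = Pow(Add(1227, Mul(1435, Pow(K, Rational(1, 2)))), -1))
Add(Mul(2704069, Pow(Function('x')(Function('r')(-26, -41), -1171), -1)), Mul(Function('F')(-1119), Pow(3059997, -1))) = Add(Mul(2704069, Pow(Pow(Add(1315, -1171), -1), -1)), Mul(Pow(Add(1227, Mul(1435, Pow(-1119, Rational(1, 2)))), -1), Pow(3059997, -1))) = Add(Mul(2704069, Pow(Pow(144, -1), -1)), Mul(Pow(Add(1227, Mul(1435, Mul(I, Pow(1119, Rational(1, 2))))), -1), Rational(1, 3059997))) = Add(Mul(2704069, Pow(Rational(1, 144), -1)), Mul(Pow(Add(1227, Mul(1435, I, Pow(1119, Rational(1, 2)))), -1), Rational(1, 3059997))) = Add(Mul(2704069, 144), Mul(Rational(1, 3059997), Pow(Add(1227, Mul(1435, I, Pow(1119, Rational(1, 2)))), -1))) = Add(389385936, Mul(Rational(1, 3059997), Pow(Add(1227, Mul(1435, I, Pow(1119, Rational(1, 2)))), -1)))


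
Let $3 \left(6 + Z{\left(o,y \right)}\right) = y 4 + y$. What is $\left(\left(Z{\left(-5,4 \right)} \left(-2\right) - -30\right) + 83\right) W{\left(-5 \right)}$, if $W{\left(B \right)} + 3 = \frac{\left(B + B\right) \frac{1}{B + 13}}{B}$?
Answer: $- \frac{3685}{12} \approx -307.08$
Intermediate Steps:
$Z{\left(o,y \right)} = -6 + \frac{5 y}{3}$ ($Z{\left(o,y \right)} = -6 + \frac{y 4 + y}{3} = -6 + \frac{4 y + y}{3} = -6 + \frac{5 y}{3}$)
$W{\left(B \right)} = -3 + \frac{2}{13 + B}$ ($W{\left(B \right)} = -3 + \frac{\left(B + B\right) \frac{1}{B + 13}}{B} = -3 + \frac{2 B \frac{1}{13 + B}}{B} = -3 + \frac{2}{13 + B}$)
$\left(\left(Z{\left(-5,4 \right)} \left(-2\right) - -30\right) + 83\right) W{\left(-5 \right)} = \left(\left(\left(-6 + \frac{5}{3} \cdot 4\right) \left(-2\right) - -30\right) + 83\right) \frac{-37 - -15}{13 - 5} = \left(\left(\left(-6 + \frac{20}{3}\right) \left(-2\right) + 30\right) + 83\right) \frac{-37 + 15}{8} = \left(\left(\frac{2}{3} \left(-2\right) + 30\right) + 83\right) \frac{1}{8} \left(-22\right) = \left(\left(- \frac{4}{3} + 30\right) + 83\right) \left(- \frac{11}{4}\right) = \left(\frac{86}{3} + 83\right) \left(- \frac{11}{4}\right) = \frac{335}{3} \left(- \frac{11}{4}\right) = - \frac{3685}{12}$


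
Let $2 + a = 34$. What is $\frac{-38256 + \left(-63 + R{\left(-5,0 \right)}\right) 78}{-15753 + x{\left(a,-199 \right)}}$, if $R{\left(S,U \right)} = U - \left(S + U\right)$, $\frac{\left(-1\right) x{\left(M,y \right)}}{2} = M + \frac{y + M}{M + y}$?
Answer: $\frac{14260}{5273} \approx 2.7043$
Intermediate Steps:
$a = 32$ ($a = -2 + 34 = 32$)
$x{\left(M,y \right)} = -2 - 2 M$ ($x{\left(M,y \right)} = - 2 \left(M + \frac{y + M}{M + y}\right) = - 2 \left(M + \frac{M + y}{M + y}\right) = - 2 \left(M + 1\right) = - 2 \left(1 + M\right) = -2 - 2 M$)
$R{\left(S,U \right)} = - S$ ($R{\left(S,U \right)} = U - \left(S + U\right) = - S$)
$\frac{-38256 + \left(-63 + R{\left(-5,0 \right)}\right) 78}{-15753 + x{\left(a,-199 \right)}} = \frac{-38256 + \left(-63 - -5\right) 78}{-15753 - 66} = \frac{-38256 + \left(-63 + 5\right) 78}{-15753 - 66} = \frac{-38256 - 4524}{-15753 - 66} = \frac{-38256 - 4524}{-15819} = \left(-42780\right) \left(- \frac{1}{15819}\right) = \frac{14260}{5273}$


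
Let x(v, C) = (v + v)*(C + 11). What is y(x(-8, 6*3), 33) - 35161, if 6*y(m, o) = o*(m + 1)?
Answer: -75415/2 ≈ -37708.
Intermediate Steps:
x(v, C) = 2*v*(11 + C) (x(v, C) = (2*v)*(11 + C) = 2*v*(11 + C))
y(m, o) = o*(1 + m)/6 (y(m, o) = (o*(m + 1))/6 = (o*(1 + m))/6 = o*(1 + m)/6)
y(x(-8, 6*3), 33) - 35161 = (⅙)*33*(1 + 2*(-8)*(11 + 6*3)) - 35161 = (⅙)*33*(1 + 2*(-8)*(11 + 18)) - 35161 = (⅙)*33*(1 + 2*(-8)*29) - 35161 = (⅙)*33*(1 - 464) - 35161 = (⅙)*33*(-463) - 35161 = -5093/2 - 35161 = -75415/2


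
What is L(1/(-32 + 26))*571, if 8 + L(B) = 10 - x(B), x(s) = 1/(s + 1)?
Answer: 2284/5 ≈ 456.80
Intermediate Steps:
x(s) = 1/(1 + s)
L(B) = 2 - 1/(1 + B) (L(B) = -8 + (10 - 1/(1 + B)) = 2 - 1/(1 + B))
L(1/(-32 + 26))*571 = ((1 + 2/(-32 + 26))/(1 + 1/(-32 + 26)))*571 = ((1 + 2/(-6))/(1 + 1/(-6)))*571 = ((1 + 2*(-⅙))/(1 - ⅙))*571 = ((1 - ⅓)/(⅚))*571 = ((6/5)*(⅔))*571 = (⅘)*571 = 2284/5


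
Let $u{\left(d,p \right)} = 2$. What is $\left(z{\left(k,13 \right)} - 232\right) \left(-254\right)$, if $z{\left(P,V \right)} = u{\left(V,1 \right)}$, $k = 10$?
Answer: $58420$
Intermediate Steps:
$z{\left(P,V \right)} = 2$
$\left(z{\left(k,13 \right)} - 232\right) \left(-254\right) = \left(2 - 232\right) \left(-254\right) = \left(-230\right) \left(-254\right) = 58420$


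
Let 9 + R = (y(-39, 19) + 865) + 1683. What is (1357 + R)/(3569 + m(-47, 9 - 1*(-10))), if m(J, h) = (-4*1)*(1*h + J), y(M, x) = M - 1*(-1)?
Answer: 1286/1227 ≈ 1.0481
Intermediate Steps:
y(M, x) = 1 + M (y(M, x) = M + 1 = 1 + M)
m(J, h) = -4*J - 4*h (m(J, h) = -4*(h + J) = -4*(J + h) = -4*J - 4*h)
R = 2501 (R = -9 + (((1 - 39) + 865) + 1683) = -9 + ((-38 + 865) + 1683) = -9 + (827 + 1683) = -9 + 2510 = 2501)
(1357 + R)/(3569 + m(-47, 9 - 1*(-10))) = (1357 + 2501)/(3569 + (-4*(-47) - 4*(9 - 1*(-10)))) = 3858/(3569 + (188 - 4*(9 + 10))) = 3858/(3569 + (188 - 4*19)) = 3858/(3569 + (188 - 76)) = 3858/(3569 + 112) = 3858/3681 = 3858*(1/3681) = 1286/1227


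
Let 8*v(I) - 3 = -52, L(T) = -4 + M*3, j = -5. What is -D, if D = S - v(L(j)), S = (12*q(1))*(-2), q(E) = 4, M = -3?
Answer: 719/8 ≈ 89.875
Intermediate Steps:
L(T) = -13 (L(T) = -4 - 3*3 = -4 - 9 = -13)
v(I) = -49/8 (v(I) = 3/8 + (⅛)*(-52) = 3/8 - 13/2 = -49/8)
S = -96 (S = (12*4)*(-2) = 48*(-2) = -96)
D = -719/8 (D = -96 - 1*(-49/8) = -96 + 49/8 = -719/8 ≈ -89.875)
-D = -1*(-719/8) = 719/8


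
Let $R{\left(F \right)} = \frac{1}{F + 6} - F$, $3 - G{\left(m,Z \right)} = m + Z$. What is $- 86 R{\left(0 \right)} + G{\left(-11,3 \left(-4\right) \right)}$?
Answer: $\frac{35}{3} \approx 11.667$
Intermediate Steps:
$G{\left(m,Z \right)} = 3 - Z - m$ ($G{\left(m,Z \right)} = 3 - \left(m + Z\right) = 3 - \left(Z + m\right) = 3 - Z - m$)
$R{\left(F \right)} = \frac{1}{6 + F} - F$
$- 86 R{\left(0 \right)} + G{\left(-11,3 \left(-4\right) \right)} = - 86 \frac{1 - 0^{2} - 0}{6 + 0} - \left(-14 - 12\right) = - 86 \frac{1 - 0 + 0}{6} + \left(3 - -12 + 11\right) = - 86 \frac{1 + 0 + 0}{6} + \left(3 + 12 + 11\right) = - 86 \cdot \frac{1}{6} \cdot 1 + 26 = \left(-86\right) \frac{1}{6} + 26 = - \frac{43}{3} + 26 = \frac{35}{3}$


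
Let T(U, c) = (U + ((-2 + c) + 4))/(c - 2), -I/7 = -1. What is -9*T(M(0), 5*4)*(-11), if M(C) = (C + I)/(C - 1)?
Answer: 165/2 ≈ 82.500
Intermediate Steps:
I = 7 (I = -7*(-1) = 7)
M(C) = (7 + C)/(-1 + C) (M(C) = (C + 7)/(C - 1) = (7 + C)/(-1 + C))
T(U, c) = (2 + U + c)/(-2 + c) (T(U, c) = (U + (2 + c))/(-2 + c) = (2 + U + c)/(-2 + c))
-9*T(M(0), 5*4)*(-11) = -9*(2 + (7 + 0)/(-1 + 0) + 5*4)/(-2 + 5*4)*(-11) = -9*(2 + 7/(-1) + 20)/(-2 + 20)*(-11) = -9*(2 - 1*7 + 20)/18*(-11) = -(2 - 7 + 20)/2*(-11) = -15/2*(-11) = 165/2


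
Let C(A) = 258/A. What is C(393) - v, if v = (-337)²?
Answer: -14877453/131 ≈ -1.1357e+5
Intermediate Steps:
v = 113569
C(393) - v = 258/393 - 1*113569 = 258*(1/393) - 113569 = 86/131 - 113569 = -14877453/131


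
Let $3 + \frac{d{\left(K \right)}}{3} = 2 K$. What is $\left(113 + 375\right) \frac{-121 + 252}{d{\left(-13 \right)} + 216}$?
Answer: $\frac{63928}{129} \approx 495.57$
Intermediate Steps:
$d{\left(K \right)} = -9 + 6 K$ ($d{\left(K \right)} = -9 + 3 \cdot 2 K = -9 + 6 K$)
$\left(113 + 375\right) \frac{-121 + 252}{d{\left(-13 \right)} + 216} = \left(113 + 375\right) \frac{-121 + 252}{\left(-9 + 6 \left(-13\right)\right) + 216} = 488 \frac{131}{\left(-9 - 78\right) + 216} = 488 \frac{131}{-87 + 216} = 488 \cdot \frac{131}{129} = \frac{63928}{129}$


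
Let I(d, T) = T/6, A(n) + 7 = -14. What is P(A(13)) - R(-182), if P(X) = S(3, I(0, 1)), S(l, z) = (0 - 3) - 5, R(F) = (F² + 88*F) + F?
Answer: -16934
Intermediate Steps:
A(n) = -21 (A(n) = -7 - 14 = -21)
I(d, T) = T/6 (I(d, T) = T*(⅙) = T/6)
R(F) = F² + 89*F
S(l, z) = -8 (S(l, z) = -3 - 5 = -8)
P(X) = -8
P(A(13)) - R(-182) = -8 - (-182)*(89 - 182) = -8 - (-182)*(-93) = -8 - 1*16926 = -8 - 16926 = -16934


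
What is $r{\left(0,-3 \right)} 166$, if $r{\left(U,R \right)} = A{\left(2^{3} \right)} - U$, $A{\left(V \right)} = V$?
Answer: $1328$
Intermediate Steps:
$r{\left(U,R \right)} = 8 - U$ ($r{\left(U,R \right)} = 2^{3} - U = 8 - U$)
$r{\left(0,-3 \right)} 166 = \left(8 - 0\right) 166 = \left(8 + 0\right) 166 = 8 \cdot 166 = 1328$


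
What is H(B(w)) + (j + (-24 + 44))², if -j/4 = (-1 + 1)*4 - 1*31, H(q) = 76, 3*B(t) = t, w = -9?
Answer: 20812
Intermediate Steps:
B(t) = t/3
j = 124 (j = -4*((-1 + 1)*4 - 1*31) = -4*(0*4 - 31) = -4*(0 - 31) = -4*(-31) = 124)
H(B(w)) + (j + (-24 + 44))² = 76 + (124 + (-24 + 44))² = 76 + (124 + 20)² = 76 + 144² = 76 + 20736 = 20812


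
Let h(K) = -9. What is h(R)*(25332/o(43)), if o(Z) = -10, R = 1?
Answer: 113994/5 ≈ 22799.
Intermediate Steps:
h(R)*(25332/o(43)) = -227988/(-10) = -227988*(-1)/10 = -9*(-12666/5) = 113994/5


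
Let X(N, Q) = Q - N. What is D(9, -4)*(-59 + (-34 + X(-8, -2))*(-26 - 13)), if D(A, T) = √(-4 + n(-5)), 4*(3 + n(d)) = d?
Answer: 1033*I*√33/2 ≈ 2967.1*I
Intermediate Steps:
n(d) = -3 + d/4
D(A, T) = I*√33/2 (D(A, T) = √(-4 + (-3 + (¼)*(-5))) = √(-4 + (-3 - 5/4)) = √(-4 - 17/4) = √(-33/4) = I*√33/2)
D(9, -4)*(-59 + (-34 + X(-8, -2))*(-26 - 13)) = (I*√33/2)*(-59 + (-34 + (-2 - 1*(-8)))*(-26 - 13)) = (I*√33/2)*(-59 + (-34 + (-2 + 8))*(-39)) = (I*√33/2)*(-59 + (-34 + 6)*(-39)) = (I*√33/2)*(-59 - 28*(-39)) = (I*√33/2)*(-59 + 1092) = (I*√33/2)*1033 = 1033*I*√33/2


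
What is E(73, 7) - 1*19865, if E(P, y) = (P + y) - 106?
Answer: -19891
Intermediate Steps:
E(P, y) = -106 + P + y
E(73, 7) - 1*19865 = (-106 + 73 + 7) - 1*19865 = -26 - 19865 = -19891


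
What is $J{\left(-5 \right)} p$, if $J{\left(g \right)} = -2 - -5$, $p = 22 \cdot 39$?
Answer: $2574$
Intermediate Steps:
$p = 858$
$J{\left(g \right)} = 3$ ($J{\left(g \right)} = -2 + 5 = 3$)
$J{\left(-5 \right)} p = 3 \cdot 858 = 2574$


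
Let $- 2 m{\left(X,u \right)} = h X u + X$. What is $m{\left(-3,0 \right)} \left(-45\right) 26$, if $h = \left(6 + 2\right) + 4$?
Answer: $-1755$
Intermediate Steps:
$h = 12$ ($h = 8 + 4 = 12$)
$m{\left(X,u \right)} = - \frac{X}{2} - 6 X u$ ($m{\left(X,u \right)} = - \frac{12 X u + X}{2} = - \frac{X + 12 X u}{2} = - \frac{X}{2} - 6 X u$)
$m{\left(-3,0 \right)} \left(-45\right) 26 = \left(- \frac{1}{2}\right) \left(-3\right) \left(1 + 12 \cdot 0\right) \left(-45\right) 26 = \left(- \frac{1}{2}\right) \left(-3\right) \left(1 + 0\right) \left(-45\right) 26 = \left(- \frac{1}{2}\right) \left(-3\right) 1 \left(-45\right) 26 = \frac{3}{2} \left(-45\right) 26 = \left(- \frac{135}{2}\right) 26 = -1755$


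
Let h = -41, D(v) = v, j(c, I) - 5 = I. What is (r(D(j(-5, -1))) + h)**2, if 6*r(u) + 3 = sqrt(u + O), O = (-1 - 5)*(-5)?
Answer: (249 - sqrt(34))**2/36 ≈ 1642.5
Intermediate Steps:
j(c, I) = 5 + I
O = 30 (O = -6*(-5) = 30)
r(u) = -1/2 + sqrt(30 + u)/6 (r(u) = -1/2 + sqrt(u + 30)/6 = -1/2 + sqrt(30 + u)/6)
(r(D(j(-5, -1))) + h)**2 = ((-1/2 + sqrt(30 + (5 - 1))/6) - 41)**2 = ((-1/2 + sqrt(30 + 4)/6) - 41)**2 = ((-1/2 + sqrt(34)/6) - 41)**2 = (-83/2 + sqrt(34)/6)**2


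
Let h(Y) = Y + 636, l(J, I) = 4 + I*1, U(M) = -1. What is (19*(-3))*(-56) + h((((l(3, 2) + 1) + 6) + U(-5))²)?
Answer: 3972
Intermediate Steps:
l(J, I) = 4 + I
h(Y) = 636 + Y
(19*(-3))*(-56) + h((((l(3, 2) + 1) + 6) + U(-5))²) = (19*(-3))*(-56) + (636 + ((((4 + 2) + 1) + 6) - 1)²) = -57*(-56) + (636 + (((6 + 1) + 6) - 1)²) = 3192 + (636 + ((7 + 6) - 1)²) = 3192 + (636 + (13 - 1)²) = 3192 + (636 + 12²) = 3192 + (636 + 144) = 3192 + 780 = 3972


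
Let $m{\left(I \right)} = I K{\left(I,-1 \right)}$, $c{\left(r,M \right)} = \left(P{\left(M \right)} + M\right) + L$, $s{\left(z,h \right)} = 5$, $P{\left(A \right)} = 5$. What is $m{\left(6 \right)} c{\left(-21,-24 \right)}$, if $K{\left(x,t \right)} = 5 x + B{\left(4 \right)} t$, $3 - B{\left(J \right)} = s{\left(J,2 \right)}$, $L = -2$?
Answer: $-4032$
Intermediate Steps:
$B{\left(J \right)} = -2$ ($B{\left(J \right)} = 3 - 5 = -2$)
$K{\left(x,t \right)} = - 2 t + 5 x$ ($K{\left(x,t \right)} = 5 x - 2 t = - 2 t + 5 x$)
$c{\left(r,M \right)} = 3 + M$ ($c{\left(r,M \right)} = \left(5 + M\right) - 2 = 3 + M$)
$m{\left(I \right)} = I \left(2 + 5 I\right)$ ($m{\left(I \right)} = I \left(\left(-2\right) \left(-1\right) + 5 I\right) = I \left(2 + 5 I\right)$)
$m{\left(6 \right)} c{\left(-21,-24 \right)} = 6 \left(2 + 5 \cdot 6\right) \left(3 - 24\right) = 6 \left(2 + 30\right) \left(-21\right) = 6 \cdot 32 \left(-21\right) = 192 \left(-21\right) = -4032$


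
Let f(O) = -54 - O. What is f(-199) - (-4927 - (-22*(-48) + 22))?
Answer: 6150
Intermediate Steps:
f(-199) - (-4927 - (-22*(-48) + 22)) = (-54 - 1*(-199)) - (-4927 - (-22*(-48) + 22)) = (-54 + 199) - (-4927 - (1056 + 22)) = 145 - (-4927 - 1*1078) = 145 - (-4927 - 1078) = 145 - 1*(-6005) = 145 + 6005 = 6150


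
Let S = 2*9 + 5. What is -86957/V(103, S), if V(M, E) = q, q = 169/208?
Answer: -107024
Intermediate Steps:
S = 23 (S = 18 + 5 = 23)
q = 13/16 (q = 169*(1/208) = 13/16 ≈ 0.81250)
V(M, E) = 13/16
-86957/V(103, S) = -86957/13/16 = -86957*16/13 = -107024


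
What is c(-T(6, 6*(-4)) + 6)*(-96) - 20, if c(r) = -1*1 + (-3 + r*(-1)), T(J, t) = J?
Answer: 364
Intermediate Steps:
c(r) = -4 - r (c(r) = -1 + (-3 - r) = -4 - r)
c(-T(6, 6*(-4)) + 6)*(-96) - 20 = (-4 - (-1*6 + 6))*(-96) - 20 = (-4 - (-6 + 6))*(-96) - 20 = (-4 - 1*0)*(-96) - 20 = (-4 + 0)*(-96) - 20 = -4*(-96) - 20 = 384 - 20 = 364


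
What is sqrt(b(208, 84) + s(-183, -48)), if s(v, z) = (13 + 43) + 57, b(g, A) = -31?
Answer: sqrt(82) ≈ 9.0554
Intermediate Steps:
s(v, z) = 113 (s(v, z) = 56 + 57 = 113)
sqrt(b(208, 84) + s(-183, -48)) = sqrt(-31 + 113) = sqrt(82)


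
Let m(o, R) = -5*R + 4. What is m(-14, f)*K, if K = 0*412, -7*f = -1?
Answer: 0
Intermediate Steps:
f = 1/7 (f = -1/7*(-1) = 1/7 ≈ 0.14286)
m(o, R) = 4 - 5*R
K = 0
m(-14, f)*K = (4 - 5*1/7)*0 = (4 - 5/7)*0 = (23/7)*0 = 0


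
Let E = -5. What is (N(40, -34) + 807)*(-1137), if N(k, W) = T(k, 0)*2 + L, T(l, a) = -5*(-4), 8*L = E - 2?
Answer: -7696353/8 ≈ -9.6204e+5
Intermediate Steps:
L = -7/8 (L = (-5 - 2)/8 = (⅛)*(-7) = -7/8 ≈ -0.87500)
T(l, a) = 20
N(k, W) = 313/8 (N(k, W) = 20*2 - 7/8 = 40 - 7/8 = 313/8)
(N(40, -34) + 807)*(-1137) = (313/8 + 807)*(-1137) = (6769/8)*(-1137) = -7696353/8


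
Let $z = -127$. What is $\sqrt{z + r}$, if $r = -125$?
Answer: $6 i \sqrt{7} \approx 15.875 i$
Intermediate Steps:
$\sqrt{z + r} = \sqrt{-127 - 125} = \sqrt{-252} = 6 i \sqrt{7}$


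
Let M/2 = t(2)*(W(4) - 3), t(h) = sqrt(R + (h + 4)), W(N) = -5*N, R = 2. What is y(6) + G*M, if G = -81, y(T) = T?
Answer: 6 + 7452*sqrt(2) ≈ 10545.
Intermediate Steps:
t(h) = sqrt(6 + h) (t(h) = sqrt(2 + (h + 4)) = sqrt(2 + (4 + h)) = sqrt(6 + h))
M = -92*sqrt(2) (M = 2*(sqrt(6 + 2)*(-5*4 - 3)) = 2*(sqrt(8)*(-20 - 3)) = 2*((2*sqrt(2))*(-23)) = 2*(-46*sqrt(2)) = -92*sqrt(2) ≈ -130.11)
y(6) + G*M = 6 - (-7452)*sqrt(2) = 6 + 7452*sqrt(2)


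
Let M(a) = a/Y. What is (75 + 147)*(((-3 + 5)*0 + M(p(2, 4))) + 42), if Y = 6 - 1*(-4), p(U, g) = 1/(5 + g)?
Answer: 139897/15 ≈ 9326.5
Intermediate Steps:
Y = 10 (Y = 6 + 4 = 10)
M(a) = a/10
(75 + 147)*(((-3 + 5)*0 + M(p(2, 4))) + 42) = (75 + 147)*(((-3 + 5)*0 + 1/(10*(5 + 4))) + 42) = 222*((2*0 + (⅒)/9) + 42) = 222*((0 + (⅒)*(⅑)) + 42) = 222*((0 + 1/90) + 42) = 222*(1/90 + 42) = 222*(3781/90) = 139897/15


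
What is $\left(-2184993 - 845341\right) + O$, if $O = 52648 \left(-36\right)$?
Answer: $-4925662$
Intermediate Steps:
$O = -1895328$
$\left(-2184993 - 845341\right) + O = \left(-2184993 - 845341\right) - 1895328 = -3030334 - 1895328 = -4925662$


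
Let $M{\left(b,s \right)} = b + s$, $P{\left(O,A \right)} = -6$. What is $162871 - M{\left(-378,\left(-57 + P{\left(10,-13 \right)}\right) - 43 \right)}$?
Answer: $163355$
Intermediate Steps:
$162871 - M{\left(-378,\left(-57 + P{\left(10,-13 \right)}\right) - 43 \right)} = 162871 - \left(-378 - 106\right) = 162871 - -484 = 162871 + 484 = 163355$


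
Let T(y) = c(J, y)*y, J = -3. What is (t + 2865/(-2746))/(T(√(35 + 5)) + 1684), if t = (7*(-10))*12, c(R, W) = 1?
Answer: -324100535/648929228 + 769835*√10/1297858456 ≈ -0.49756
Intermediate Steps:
t = -840 (t = -70*12 = -840)
T(y) = y (T(y) = 1*y = y)
(t + 2865/(-2746))/(T(√(35 + 5)) + 1684) = (-840 + 2865/(-2746))/(√(35 + 5) + 1684) = (-840 + 2865*(-1/2746))/(√40 + 1684) = (-840 - 2865/2746)/(2*√10 + 1684) = -2309505/(2746*(1684 + 2*√10))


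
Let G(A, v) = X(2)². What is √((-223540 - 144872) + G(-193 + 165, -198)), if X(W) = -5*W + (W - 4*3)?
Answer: 2*I*√92003 ≈ 606.64*I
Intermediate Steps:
X(W) = -12 - 4*W (X(W) = -5*W + (W - 12) = -5*W + (-12 + W) = -12 - 4*W)
G(A, v) = 400 (G(A, v) = (-12 - 4*2)² = (-12 - 8)² = (-20)² = 400)
√((-223540 - 144872) + G(-193 + 165, -198)) = √((-223540 - 144872) + 400) = √(-368412 + 400) = √(-368012) = 2*I*√92003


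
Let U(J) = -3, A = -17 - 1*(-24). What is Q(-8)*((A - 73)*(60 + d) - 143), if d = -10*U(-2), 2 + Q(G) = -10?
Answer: 72996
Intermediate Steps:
A = 7 (A = -17 + 24 = 7)
Q(G) = -12 (Q(G) = -2 - 10 = -12)
d = 30 (d = -10*(-3) = 30)
Q(-8)*((A - 73)*(60 + d) - 143) = -12*((7 - 73)*(60 + 30) - 143) = -12*(-66*90 - 143) = -12*(-5940 - 143) = -12*(-6083) = 72996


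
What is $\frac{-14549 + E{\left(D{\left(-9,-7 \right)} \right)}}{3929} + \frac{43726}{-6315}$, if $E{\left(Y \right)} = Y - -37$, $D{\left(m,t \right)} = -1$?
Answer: $- \frac{263449049}{24811635} \approx -10.618$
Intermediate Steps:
$E{\left(Y \right)} = 37 + Y$ ($E{\left(Y \right)} = Y + 37 = 37 + Y$)
$\frac{-14549 + E{\left(D{\left(-9,-7 \right)} \right)}}{3929} + \frac{43726}{-6315} = \frac{-14549 + \left(37 - 1\right)}{3929} + \frac{43726}{-6315} = \left(-14549 + 36\right) \frac{1}{3929} + 43726 \left(- \frac{1}{6315}\right) = \left(-14513\right) \frac{1}{3929} - \frac{43726}{6315} = - \frac{14513}{3929} - \frac{43726}{6315} = - \frac{263449049}{24811635}$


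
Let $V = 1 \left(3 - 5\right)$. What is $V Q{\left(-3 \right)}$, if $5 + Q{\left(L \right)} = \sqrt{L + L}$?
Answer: $10 - 2 i \sqrt{6} \approx 10.0 - 4.899 i$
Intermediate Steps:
$Q{\left(L \right)} = -5 + \sqrt{2} \sqrt{L}$ ($Q{\left(L \right)} = -5 + \sqrt{L + L} = -5 + \sqrt{2 L} = -5 + \sqrt{2} \sqrt{L}$)
$V = -2$ ($V = 1 \left(-2\right) = -2$)
$V Q{\left(-3 \right)} = - 2 \left(-5 + \sqrt{2} \sqrt{-3}\right) = - 2 \left(-5 + \sqrt{2} i \sqrt{3}\right) = - 2 \left(-5 + i \sqrt{6}\right) = 10 - 2 i \sqrt{6}$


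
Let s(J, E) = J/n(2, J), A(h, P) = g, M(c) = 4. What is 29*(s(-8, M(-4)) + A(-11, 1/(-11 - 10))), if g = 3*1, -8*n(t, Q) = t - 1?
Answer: 1943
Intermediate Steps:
n(t, Q) = 1/8 - t/8 (n(t, Q) = -(t - 1)/8 = -(-1 + t)/8 = 1/8 - t/8)
g = 3
A(h, P) = 3
s(J, E) = -8*J (s(J, E) = J/(1/8 - 1/8*2) = J/(1/8 - 1/4) = J/(-1/8) = J*(-8) = -8*J)
29*(s(-8, M(-4)) + A(-11, 1/(-11 - 10))) = 29*(-8*(-8) + 3) = 29*(64 + 3) = 29*67 = 1943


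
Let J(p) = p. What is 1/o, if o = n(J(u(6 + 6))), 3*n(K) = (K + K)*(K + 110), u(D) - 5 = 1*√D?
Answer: 1761/343538 - 360*√3/171769 ≈ 0.0014960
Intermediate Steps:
u(D) = 5 + √D (u(D) = 5 + 1*√D = 5 + √D)
n(K) = 2*K*(110 + K)/3 (n(K) = ((K + K)*(K + 110))/3 = ((2*K)*(110 + K))/3 = (2*K*(110 + K))/3 = 2*K*(110 + K)/3)
o = 2*(5 + 2*√3)*(115 + 2*√3)/3 (o = 2*(5 + √(6 + 6))*(110 + (5 + √(6 + 6)))/3 = 2*(5 + √12)*(110 + (5 + √12))/3 = 2*(5 + 2*√3)*(110 + (5 + 2*√3))/3 = 2*(5 + 2*√3)*(115 + 2*√3)/3 ≈ 668.46)
1/o = 1/(1174/3 + 160*√3)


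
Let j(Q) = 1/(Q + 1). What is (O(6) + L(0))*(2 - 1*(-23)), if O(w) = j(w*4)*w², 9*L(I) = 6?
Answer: 158/3 ≈ 52.667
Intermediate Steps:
L(I) = ⅔ (L(I) = (⅑)*6 = ⅔)
j(Q) = 1/(1 + Q)
O(w) = w²/(1 + 4*w) (O(w) = w²/(1 + w*4) = w²/(1 + 4*w))
(O(6) + L(0))*(2 - 1*(-23)) = (6²/(1 + 4*6) + ⅔)*(2 - 1*(-23)) = (36/(1 + 24) + ⅔)*(2 + 23) = (36/25 + ⅔)*25 = (158/75)*25 = 158/3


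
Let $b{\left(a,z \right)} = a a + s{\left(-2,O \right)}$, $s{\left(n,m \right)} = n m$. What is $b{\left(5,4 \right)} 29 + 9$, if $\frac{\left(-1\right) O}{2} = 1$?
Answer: $850$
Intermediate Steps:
$O = -2$ ($O = \left(-2\right) 1 = -2$)
$s{\left(n,m \right)} = m n$
$b{\left(a,z \right)} = 4 + a^{2}$ ($b{\left(a,z \right)} = a a - -4 = a^{2} + 4 = 4 + a^{2}$)
$b{\left(5,4 \right)} 29 + 9 = \left(4 + 5^{2}\right) 29 + 9 = \left(4 + 25\right) 29 + 9 = 29 \cdot 29 + 9 = 841 + 9 = 850$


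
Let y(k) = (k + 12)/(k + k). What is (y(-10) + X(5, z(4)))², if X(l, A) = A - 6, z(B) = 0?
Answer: 3721/100 ≈ 37.210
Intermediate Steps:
X(l, A) = -6 + A
y(k) = (12 + k)/(2*k) (y(k) = (12 + k)/((2*k)) = (12 + k)*(1/(2*k)) = (12 + k)/(2*k))
(y(-10) + X(5, z(4)))² = ((½)*(12 - 10)/(-10) + (-6 + 0))² = ((½)*(-⅒)*2 - 6)² = (-⅒ - 6)² = (-61/10)² = 3721/100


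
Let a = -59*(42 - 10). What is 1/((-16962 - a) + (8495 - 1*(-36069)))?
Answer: 1/29490 ≈ 3.3910e-5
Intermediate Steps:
a = -1888 (a = -59*32 = -1888)
1/((-16962 - a) + (8495 - 1*(-36069))) = 1/((-16962 - 1*(-1888)) + (8495 - 1*(-36069))) = 1/((-16962 + 1888) + (8495 + 36069)) = 1/(-15074 + 44564) = 1/29490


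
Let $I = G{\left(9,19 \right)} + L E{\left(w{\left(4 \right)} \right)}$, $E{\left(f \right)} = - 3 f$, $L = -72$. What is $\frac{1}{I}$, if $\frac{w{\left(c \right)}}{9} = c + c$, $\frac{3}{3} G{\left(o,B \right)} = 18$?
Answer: $\frac{1}{15570} \approx 6.4226 \cdot 10^{-5}$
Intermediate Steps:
$G{\left(o,B \right)} = 18$
$w{\left(c \right)} = 18 c$ ($w{\left(c \right)} = 9 \left(c + c\right) = 9 \cdot 2 c = 18 c$)
$I = 15570$ ($I = 18 - 72 \left(- 3 \cdot 18 \cdot 4\right) = 18 - 72 \left(\left(-3\right) 72\right) = 18 - -15552 = 18 + 15552 = 15570$)
$\frac{1}{I} = \frac{1}{15570}$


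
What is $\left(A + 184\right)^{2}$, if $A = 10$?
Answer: $37636$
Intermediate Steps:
$\left(A + 184\right)^{2} = \left(10 + 184\right)^{2} = 194^{2} = 37636$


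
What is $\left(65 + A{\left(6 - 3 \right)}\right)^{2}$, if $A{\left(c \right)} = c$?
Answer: $4624$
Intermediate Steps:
$\left(65 + A{\left(6 - 3 \right)}\right)^{2} = \left(65 + \left(6 - 3\right)\right)^{2} = \left(65 + 3\right)^{2} = 68^{2} = 4624$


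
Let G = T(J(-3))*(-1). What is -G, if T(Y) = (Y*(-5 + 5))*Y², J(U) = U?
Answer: 0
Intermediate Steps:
T(Y) = 0 (T(Y) = (Y*0)*Y² = 0*Y² = 0)
G = 0 (G = 0*(-1) = 0)
-G = -1*0 = 0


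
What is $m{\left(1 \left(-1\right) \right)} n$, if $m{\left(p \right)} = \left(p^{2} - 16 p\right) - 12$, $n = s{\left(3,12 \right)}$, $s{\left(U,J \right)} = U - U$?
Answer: $0$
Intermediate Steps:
$s{\left(U,J \right)} = 0$
$n = 0$
$m{\left(p \right)} = -12 + p^{2} - 16 p$
$m{\left(1 \left(-1\right) \right)} n = \left(-12 + \left(1 \left(-1\right)\right)^{2} - 16 \cdot 1 \left(-1\right)\right) 0 = \left(-12 + \left(-1\right)^{2} - -16\right) 0 = \left(-12 + 1 + 16\right) 0 = 5 \cdot 0 = 0$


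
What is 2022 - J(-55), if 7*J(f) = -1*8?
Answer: 14162/7 ≈ 2023.1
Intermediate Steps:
J(f) = -8/7 (J(f) = (-1*8)/7 = (⅐)*(-8) = -8/7)
2022 - J(-55) = 2022 - 1*(-8/7) = 2022 + 8/7 = 14162/7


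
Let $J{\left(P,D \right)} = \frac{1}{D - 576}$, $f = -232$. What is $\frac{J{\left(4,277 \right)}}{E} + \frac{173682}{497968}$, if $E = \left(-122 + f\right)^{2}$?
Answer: $\frac{813471802765}{2332325501064} \approx 0.34878$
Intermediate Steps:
$J{\left(P,D \right)} = \frac{1}{-576 + D}$
$E = 125316$ ($E = \left(-122 - 232\right)^{2} = \left(-354\right)^{2} = 125316$)
$\frac{J{\left(4,277 \right)}}{E} + \frac{173682}{497968} = \frac{1}{\left(-576 + 277\right) 125316} + \frac{173682}{497968} = \frac{1}{-299} \cdot \frac{1}{125316} + 173682 \cdot \frac{1}{497968} = \left(- \frac{1}{299}\right) \frac{1}{125316} + \frac{86841}{248984} = - \frac{1}{37469484} + \frac{86841}{248984} = \frac{813471802765}{2332325501064}$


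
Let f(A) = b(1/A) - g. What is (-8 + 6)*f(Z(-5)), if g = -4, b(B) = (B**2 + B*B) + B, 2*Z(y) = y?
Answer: -196/25 ≈ -7.8400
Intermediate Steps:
Z(y) = y/2
b(B) = B + 2*B**2 (b(B) = (B**2 + B**2) + B = 2*B**2 + B = B + 2*B**2)
f(A) = 4 + (1 + 2/A)/A (f(A) = (1 + 2/A)/A - 1*(-4) = (1 + 2/A)/A + 4 = 4 + (1 + 2/A)/A)
(-8 + 6)*f(Z(-5)) = (-8 + 6)*(4 + 1/((1/2)*(-5)) + 2/((1/2)*(-5))**2) = -2*(4 + 1/(-5/2) + 2/(-5/2)**2) = -2*(4 - 2/5 + 2*(4/25)) = -2*(4 - 2/5 + 8/25) = -2*98/25 = -196/25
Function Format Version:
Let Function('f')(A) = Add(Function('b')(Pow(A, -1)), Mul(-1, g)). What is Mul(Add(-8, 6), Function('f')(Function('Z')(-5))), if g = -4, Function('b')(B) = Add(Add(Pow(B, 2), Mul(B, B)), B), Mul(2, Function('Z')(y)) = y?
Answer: Rational(-196, 25) ≈ -7.8400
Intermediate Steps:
Function('Z')(y) = Mul(Rational(1, 2), y)
Function('b')(B) = Add(B, Mul(2, Pow(B, 2))) (Function('b')(B) = Add(Add(Pow(B, 2), Pow(B, 2)), B) = Add(Mul(2, Pow(B, 2)), B) = Add(B, Mul(2, Pow(B, 2))))
Function('f')(A) = Add(4, Mul(Pow(A, -1), Add(1, Mul(2, Pow(A, -1))))) (Function('f')(A) = Add(Mul(Pow(A, -1), Add(1, Mul(2, Pow(A, -1)))), Mul(-1, -4)) = Add(Mul(Pow(A, -1), Add(1, Mul(2, Pow(A, -1)))), 4) = Add(4, Mul(Pow(A, -1), Add(1, Mul(2, Pow(A, -1))))))
Mul(Add(-8, 6), Function('f')(Function('Z')(-5))) = Mul(Add(-8, 6), Add(4, Pow(Mul(Rational(1, 2), -5), -1), Mul(2, Pow(Mul(Rational(1, 2), -5), -2)))) = Mul(-2, Add(4, Pow(Rational(-5, 2), -1), Mul(2, Pow(Rational(-5, 2), -2)))) = Mul(-2, Add(4, Rational(-2, 5), Mul(2, Rational(4, 25)))) = Mul(-2, Add(4, Rational(-2, 5), Rational(8, 25))) = Mul(-2, Rational(98, 25)) = Rational(-196, 25)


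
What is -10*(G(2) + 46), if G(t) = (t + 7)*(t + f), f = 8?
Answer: -1360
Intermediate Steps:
G(t) = (7 + t)*(8 + t) (G(t) = (t + 7)*(t + 8) = (7 + t)*(8 + t))
-10*(G(2) + 46) = -10*((56 + 2² + 15*2) + 46) = -10*((56 + 4 + 30) + 46) = -10*(90 + 46) = -10*136 = -1360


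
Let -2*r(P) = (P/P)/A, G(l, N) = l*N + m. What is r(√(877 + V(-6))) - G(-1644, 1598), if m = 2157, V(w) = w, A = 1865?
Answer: 9791082149/3730 ≈ 2.6250e+6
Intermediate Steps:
G(l, N) = 2157 + N*l (G(l, N) = l*N + 2157 = N*l + 2157 = 2157 + N*l)
r(P) = -1/3730 (r(P) = -P/P/(2*1865) = -1/(2*1865) = -½*1/1865 = -1/3730)
r(√(877 + V(-6))) - G(-1644, 1598) = -1/3730 - (2157 + 1598*(-1644)) = -1/3730 - (2157 - 2627112) = -1/3730 - 1*(-2624955) = -1/3730 + 2624955 = 9791082149/3730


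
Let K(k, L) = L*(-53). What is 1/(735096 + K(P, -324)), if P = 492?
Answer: 1/752268 ≈ 1.3293e-6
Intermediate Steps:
K(k, L) = -53*L
1/(735096 + K(P, -324)) = 1/(735096 - 53*(-324)) = 1/(735096 + 17172) = 1/752268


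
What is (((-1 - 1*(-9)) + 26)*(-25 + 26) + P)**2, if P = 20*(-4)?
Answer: 2116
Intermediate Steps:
P = -80
(((-1 - 1*(-9)) + 26)*(-25 + 26) + P)**2 = (((-1 - 1*(-9)) + 26)*(-25 + 26) - 80)**2 = (((-1 + 9) + 26)*1 - 80)**2 = ((8 + 26)*1 - 80)**2 = (34*1 - 80)**2 = (34 - 80)**2 = (-46)**2 = 2116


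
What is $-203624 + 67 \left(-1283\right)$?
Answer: $-289585$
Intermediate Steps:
$-203624 + 67 \left(-1283\right) = -203624 - 85961 = -289585$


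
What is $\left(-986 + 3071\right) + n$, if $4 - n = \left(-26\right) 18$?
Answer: $2557$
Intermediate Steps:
$n = 472$ ($n = 4 - \left(-26\right) 18 = 4 - -468 = 4 + 468 = 472$)
$\left(-986 + 3071\right) + n = \left(-986 + 3071\right) + 472 = 2085 + 472 = 2557$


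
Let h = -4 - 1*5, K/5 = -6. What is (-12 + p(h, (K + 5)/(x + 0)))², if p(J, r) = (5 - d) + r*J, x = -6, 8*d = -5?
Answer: 123201/64 ≈ 1925.0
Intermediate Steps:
d = -5/8 (d = (⅛)*(-5) = -5/8 ≈ -0.62500)
K = -30 (K = 5*(-6) = -30)
h = -9 (h = -4 - 5 = -9)
p(J, r) = 45/8 + J*r (p(J, r) = (5 - 1*(-5/8)) + r*J = (5 + 5/8) + J*r = 45/8 + J*r)
(-12 + p(h, (K + 5)/(x + 0)))² = (-12 + (45/8 - 9*(-30 + 5)/(-6 + 0)))² = (-12 + (45/8 - (-225)/(-6)))² = (-12 + (45/8 - (-225)*(-1)/6))² = (-12 + (45/8 - 9*25/6))² = (-12 + (45/8 - 75/2))² = (-12 - 255/8)² = (-351/8)² = 123201/64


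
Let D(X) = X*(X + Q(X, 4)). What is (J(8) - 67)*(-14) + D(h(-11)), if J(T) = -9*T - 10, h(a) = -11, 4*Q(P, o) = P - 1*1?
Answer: 2240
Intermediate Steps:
Q(P, o) = -¼ + P/4 (Q(P, o) = (P - 1*1)/4 = (P - 1)/4 = (-1 + P)/4 = -¼ + P/4)
J(T) = -10 - 9*T
D(X) = X*(-¼ + 5*X/4) (D(X) = X*(X + (-¼ + X/4)) = X*(-¼ + 5*X/4))
(J(8) - 67)*(-14) + D(h(-11)) = ((-10 - 9*8) - 67)*(-14) + (¼)*(-11)*(-1 + 5*(-11)) = ((-10 - 72) - 67)*(-14) + (¼)*(-11)*(-1 - 55) = (-82 - 67)*(-14) + (¼)*(-11)*(-56) = -149*(-14) + 154 = 2086 + 154 = 2240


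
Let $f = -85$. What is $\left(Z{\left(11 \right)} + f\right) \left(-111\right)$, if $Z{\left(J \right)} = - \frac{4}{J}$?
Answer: $\frac{104229}{11} \approx 9475.4$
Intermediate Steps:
$\left(Z{\left(11 \right)} + f\right) \left(-111\right) = \left(- \frac{4}{11} - 85\right) \left(-111\right) = \left(- \frac{939}{11}\right) \left(-111\right) = \frac{104229}{11}$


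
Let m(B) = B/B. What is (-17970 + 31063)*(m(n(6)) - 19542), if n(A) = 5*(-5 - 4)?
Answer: -255850313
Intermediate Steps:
n(A) = -45 (n(A) = 5*(-9) = -45)
m(B) = 1
(-17970 + 31063)*(m(n(6)) - 19542) = (-17970 + 31063)*(1 - 19542) = 13093*(-19541) = -255850313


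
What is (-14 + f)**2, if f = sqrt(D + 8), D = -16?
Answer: 188 - 56*I*sqrt(2) ≈ 188.0 - 79.196*I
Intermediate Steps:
f = 2*I*sqrt(2) (f = sqrt(-16 + 8) = sqrt(-8) = 2*I*sqrt(2) ≈ 2.8284*I)
(-14 + f)**2 = (-14 + 2*I*sqrt(2))**2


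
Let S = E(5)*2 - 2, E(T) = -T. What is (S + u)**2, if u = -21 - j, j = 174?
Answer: 42849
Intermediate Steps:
u = -195 (u = -21 - 1*174 = -21 - 174 = -195)
S = -12 (S = -1*5*2 - 2 = -5*2 - 2 = -10 - 2 = -12)
(S + u)**2 = (-12 - 195)**2 = (-207)**2 = 42849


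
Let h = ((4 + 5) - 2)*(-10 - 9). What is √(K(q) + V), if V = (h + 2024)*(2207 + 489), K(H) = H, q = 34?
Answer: √5098170 ≈ 2257.9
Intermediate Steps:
h = -133 (h = (9 - 2)*(-19) = 7*(-19) = -133)
V = 5098136 (V = (-133 + 2024)*(2207 + 489) = 1891*2696 = 5098136)
√(K(q) + V) = √(34 + 5098136) = √5098170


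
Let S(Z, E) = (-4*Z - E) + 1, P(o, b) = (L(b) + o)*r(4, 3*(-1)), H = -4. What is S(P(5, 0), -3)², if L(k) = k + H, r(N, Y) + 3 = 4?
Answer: 0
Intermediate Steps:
r(N, Y) = 1 (r(N, Y) = -3 + 4 = 1)
L(k) = -4 + k (L(k) = k - 4 = -4 + k)
P(o, b) = -4 + b + o (P(o, b) = ((-4 + b) + o)*1 = (-4 + b + o)*1 = -4 + b + o)
S(Z, E) = 1 - E - 4*Z (S(Z, E) = (-E - 4*Z) + 1 = 1 - E - 4*Z)
S(P(5, 0), -3)² = (1 - 1*(-3) - 4*(-4 + 0 + 5))² = (1 + 3 - 4*1)² = (1 + 3 - 4)² = 0² = 0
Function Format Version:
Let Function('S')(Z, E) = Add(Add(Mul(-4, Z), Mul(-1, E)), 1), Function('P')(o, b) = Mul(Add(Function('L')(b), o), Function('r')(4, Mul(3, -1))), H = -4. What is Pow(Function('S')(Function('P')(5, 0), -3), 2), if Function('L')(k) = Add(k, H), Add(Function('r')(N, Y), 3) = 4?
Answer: 0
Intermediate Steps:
Function('r')(N, Y) = 1 (Function('r')(N, Y) = Add(-3, 4) = 1)
Function('L')(k) = Add(-4, k) (Function('L')(k) = Add(k, -4) = Add(-4, k))
Function('P')(o, b) = Add(-4, b, o) (Function('P')(o, b) = Mul(Add(Add(-4, b), o), 1) = Mul(Add(-4, b, o), 1) = Add(-4, b, o))
Function('S')(Z, E) = Add(1, Mul(-1, E), Mul(-4, Z)) (Function('S')(Z, E) = Add(Add(Mul(-1, E), Mul(-4, Z)), 1) = Add(1, Mul(-1, E), Mul(-4, Z)))
Pow(Function('S')(Function('P')(5, 0), -3), 2) = Pow(Add(1, Mul(-1, -3), Mul(-4, Add(-4, 0, 5))), 2) = Pow(Add(1, 3, Mul(-4, 1)), 2) = Pow(Add(1, 3, -4), 2) = Pow(0, 2) = 0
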